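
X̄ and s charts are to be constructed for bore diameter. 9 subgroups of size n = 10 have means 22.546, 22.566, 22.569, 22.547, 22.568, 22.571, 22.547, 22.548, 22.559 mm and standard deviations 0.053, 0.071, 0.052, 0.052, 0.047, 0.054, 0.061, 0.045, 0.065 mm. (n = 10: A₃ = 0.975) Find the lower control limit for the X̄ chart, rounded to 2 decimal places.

X̄̄ = (22.546 + 22.566 + 22.569 + 22.547 + 22.568 + 22.571 + 22.547 + 22.548 + 22.559) / 9 = 22.5579
s̄ = (0.053 + 0.071 + 0.052 + 0.052 + 0.047 + 0.054 + 0.061 + 0.045 + 0.065) / 9 = 0.0556
LCL = X̄̄ − A₃·s̄ = 22.5579 − 0.975 × 0.0556 = 22.5037

22.50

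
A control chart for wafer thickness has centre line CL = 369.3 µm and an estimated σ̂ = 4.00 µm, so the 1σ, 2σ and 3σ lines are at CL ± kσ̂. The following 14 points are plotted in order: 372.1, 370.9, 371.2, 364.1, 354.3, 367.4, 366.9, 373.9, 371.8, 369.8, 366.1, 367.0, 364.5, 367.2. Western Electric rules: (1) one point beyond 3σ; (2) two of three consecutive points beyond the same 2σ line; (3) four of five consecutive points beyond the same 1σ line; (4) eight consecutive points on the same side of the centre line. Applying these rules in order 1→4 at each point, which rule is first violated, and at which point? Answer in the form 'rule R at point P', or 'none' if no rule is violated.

Zone of each point (C = within 1σ̂, B = 1σ̂–2σ̂, A = 2σ̂–3σ̂, * = beyond 3σ̂; sign = side of CL): 1:+C, 2:+C, 3:+C, 4:-B, 5:-*, 6:-C, 7:-C, 8:+B, 9:+C, 10:+C, 11:-C, 12:-C, 13:-B, 14:-C
Rule 1 (one point beyond the 3σ limits) is satisfied at point 5.

rule 1 at point 5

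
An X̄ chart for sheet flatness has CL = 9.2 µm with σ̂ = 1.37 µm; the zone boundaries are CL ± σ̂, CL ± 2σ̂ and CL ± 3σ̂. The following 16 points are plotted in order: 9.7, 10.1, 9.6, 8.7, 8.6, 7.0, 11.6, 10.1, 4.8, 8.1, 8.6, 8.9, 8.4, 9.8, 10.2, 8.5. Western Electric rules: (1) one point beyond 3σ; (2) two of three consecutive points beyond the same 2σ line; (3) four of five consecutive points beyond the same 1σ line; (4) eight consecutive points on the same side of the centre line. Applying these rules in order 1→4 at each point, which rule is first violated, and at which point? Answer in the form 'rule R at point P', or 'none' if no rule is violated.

Zone of each point (C = within 1σ̂, B = 1σ̂–2σ̂, A = 2σ̂–3σ̂, * = beyond 3σ̂; sign = side of CL): 1:+C, 2:+C, 3:+C, 4:-C, 5:-C, 6:-B, 7:+B, 8:+C, 9:-*, 10:-C, 11:-C, 12:-C, 13:-C, 14:+C, 15:+C, 16:-C
Rule 1 (one point beyond the 3σ limits) is satisfied at point 9.

rule 1 at point 9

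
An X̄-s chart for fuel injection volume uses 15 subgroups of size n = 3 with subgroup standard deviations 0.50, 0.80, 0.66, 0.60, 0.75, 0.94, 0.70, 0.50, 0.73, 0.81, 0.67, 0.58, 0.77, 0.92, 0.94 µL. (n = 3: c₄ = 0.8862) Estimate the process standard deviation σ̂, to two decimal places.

0.82

s̄ = (0.50 + 0.80 + 0.66 + 0.60 + 0.75 + 0.94 + 0.70 + 0.50 + 0.73 + 0.81 + 0.67 + 0.58 + 0.77 + 0.92 + 0.94) / 15 = 0.7247
σ̂ = s̄ / c₄ = 0.7247 / 0.8862 = 0.8177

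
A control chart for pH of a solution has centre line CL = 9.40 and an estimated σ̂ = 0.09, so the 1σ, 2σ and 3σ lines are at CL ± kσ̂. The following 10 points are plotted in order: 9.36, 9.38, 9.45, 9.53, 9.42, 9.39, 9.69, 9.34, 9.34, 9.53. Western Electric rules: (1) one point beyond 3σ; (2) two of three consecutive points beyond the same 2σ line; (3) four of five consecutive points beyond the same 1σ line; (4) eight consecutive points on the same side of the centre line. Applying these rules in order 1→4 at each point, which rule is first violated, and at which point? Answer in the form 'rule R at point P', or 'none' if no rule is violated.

rule 1 at point 7

Zone of each point (C = within 1σ̂, B = 1σ̂–2σ̂, A = 2σ̂–3σ̂, * = beyond 3σ̂; sign = side of CL): 1:-C, 2:-C, 3:+C, 4:+B, 5:+C, 6:-C, 7:+*, 8:-C, 9:-C, 10:+B
Rule 1 (one point beyond the 3σ limits) is satisfied at point 7.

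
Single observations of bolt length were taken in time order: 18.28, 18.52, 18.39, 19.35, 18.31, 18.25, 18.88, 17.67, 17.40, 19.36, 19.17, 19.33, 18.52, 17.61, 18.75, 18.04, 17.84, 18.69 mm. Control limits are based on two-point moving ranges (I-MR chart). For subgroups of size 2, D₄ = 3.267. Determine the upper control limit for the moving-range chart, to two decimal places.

Moving ranges: 0.24, 0.13, 0.96, 1.04, 0.06, 0.63, 1.21, 0.27, 1.96, 0.19, 0.16, 0.81, 0.91, 1.14, 0.71, 0.20, 0.85; M̄R̄ = 11.4700 / 17 = 0.6747
UCL_MR = D₄·M̄R̄ = 3.267 × 0.6747 = 2.2043

2.20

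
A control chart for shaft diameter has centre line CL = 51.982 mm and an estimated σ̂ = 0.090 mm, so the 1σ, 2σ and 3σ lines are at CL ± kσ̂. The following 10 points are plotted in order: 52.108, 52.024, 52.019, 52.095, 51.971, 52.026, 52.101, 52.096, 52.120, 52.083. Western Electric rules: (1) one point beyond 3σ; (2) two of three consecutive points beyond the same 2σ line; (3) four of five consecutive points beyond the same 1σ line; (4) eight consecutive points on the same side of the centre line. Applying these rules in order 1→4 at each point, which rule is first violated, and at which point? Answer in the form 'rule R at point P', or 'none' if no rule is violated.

rule 3 at point 10

Zone of each point (C = within 1σ̂, B = 1σ̂–2σ̂, A = 2σ̂–3σ̂, * = beyond 3σ̂; sign = side of CL): 1:+B, 2:+C, 3:+C, 4:+B, 5:-C, 6:+C, 7:+B, 8:+B, 9:+B, 10:+B
Rule 3 (four of five consecutive points beyond the same 1σ limit) is satisfied at point 10.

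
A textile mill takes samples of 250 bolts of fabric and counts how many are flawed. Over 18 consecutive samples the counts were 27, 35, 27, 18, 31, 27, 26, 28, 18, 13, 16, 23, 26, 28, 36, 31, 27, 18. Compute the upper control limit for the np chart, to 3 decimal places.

39.578

p̄ = Σdᵢ / (k·n) = 455 / (18 × 250) = 0.10111
UCL = np̄ + 3·√(np̄(1−p̄)) = 25.2778 + 3 × √(25.2778×0.89889) = 25.2778 + 3 × 4.7668 = 39.5780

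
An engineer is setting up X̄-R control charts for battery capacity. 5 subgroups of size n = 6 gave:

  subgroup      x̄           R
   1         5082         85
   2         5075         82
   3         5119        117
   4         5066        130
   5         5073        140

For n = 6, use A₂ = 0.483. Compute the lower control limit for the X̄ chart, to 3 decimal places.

5029.484

X̄̄ = (5082 + 5075 + 5119 + 5066 + 5073) / 5 = 25415.0000 / 5 = 5083.0000
R̄ = (85 + 82 + 117 + 130 + 140) / 5 = 554.0000 / 5 = 110.8000
LCL = X̄̄ − A₂·R̄ = 5083.0000 − 0.483 × 110.8000 = 5029.4836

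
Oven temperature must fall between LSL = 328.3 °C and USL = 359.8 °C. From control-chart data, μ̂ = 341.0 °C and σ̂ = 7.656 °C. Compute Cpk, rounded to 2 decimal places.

0.55

Cpu = (USL − μ̂) / (3σ̂) = (359.8 − 341.0) / (3 × 7.656) = 0.8185; Cpl = (μ̂ − LSL) / (3σ̂) = (341.0 − 328.3) / (3 × 7.656) = 0.5529; Cpk = min(Cpu, Cpl) = 0.5529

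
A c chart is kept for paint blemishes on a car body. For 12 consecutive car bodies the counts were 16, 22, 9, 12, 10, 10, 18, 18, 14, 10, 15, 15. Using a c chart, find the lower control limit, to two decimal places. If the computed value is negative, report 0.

c̄ = (16 + 22 + 9 + 12 + 10 + 10 + 18 + 18 + 14 + 10 + 15 + 15) / 12 = 169 / 12 = 14.0833
LCL = c̄ − 3√c̄ = 14.0833 − 3 × 3.7528 = 2.8250

2.83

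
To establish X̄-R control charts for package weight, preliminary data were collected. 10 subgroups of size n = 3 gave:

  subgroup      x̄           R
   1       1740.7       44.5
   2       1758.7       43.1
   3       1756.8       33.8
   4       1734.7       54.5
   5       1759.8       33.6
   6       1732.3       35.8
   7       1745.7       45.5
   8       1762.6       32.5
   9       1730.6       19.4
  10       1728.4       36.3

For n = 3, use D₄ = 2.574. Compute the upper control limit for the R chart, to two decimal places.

R̄ = (44.5 + 43.1 + 33.8 + 54.5 + 33.6 + 35.8 + 45.5 + 32.5 + 19.4 + 36.3) / 10 = 379.0000 / 10 = 37.9000
UCL_R = D₄·R̄ = 2.574 × 37.9000 = 97.5546

97.55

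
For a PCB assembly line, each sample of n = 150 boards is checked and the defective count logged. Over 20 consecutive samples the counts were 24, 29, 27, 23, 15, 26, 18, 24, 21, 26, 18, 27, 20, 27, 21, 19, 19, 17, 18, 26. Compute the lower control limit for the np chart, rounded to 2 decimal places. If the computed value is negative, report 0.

p̄ = Σdᵢ / (k·n) = 445 / (20 × 150) = 0.14833
LCL = np̄ − 3·√(np̄(1−p̄)) = 22.2500 − 3 × 4.3531 = 9.1907

9.19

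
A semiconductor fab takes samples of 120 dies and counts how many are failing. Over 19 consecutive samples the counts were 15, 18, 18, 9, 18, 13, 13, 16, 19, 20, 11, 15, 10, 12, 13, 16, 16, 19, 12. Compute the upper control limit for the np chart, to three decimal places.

25.730

p̄ = Σdᵢ / (k·n) = 283 / (19 × 120) = 0.12412
UCL = np̄ + 3·√(np̄(1−p̄)) = 14.8947 + 3 × √(14.8947×0.87588) = 14.8947 + 3 × 3.6119 = 25.7305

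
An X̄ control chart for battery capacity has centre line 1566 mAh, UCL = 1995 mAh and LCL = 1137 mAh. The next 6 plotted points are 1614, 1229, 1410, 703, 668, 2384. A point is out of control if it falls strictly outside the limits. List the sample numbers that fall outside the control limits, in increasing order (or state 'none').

Compare each point to [1137, 1995]: sample 4 = 703 < LCL; sample 5 = 668 < LCL; sample 6 = 2384 > UCL.

4, 5, 6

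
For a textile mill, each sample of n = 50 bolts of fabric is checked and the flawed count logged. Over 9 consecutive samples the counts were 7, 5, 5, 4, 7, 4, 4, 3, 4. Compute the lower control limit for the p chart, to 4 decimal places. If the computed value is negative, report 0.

p̄ = Σdᵢ / (k·n) = 43 / (9 × 50) = 0.09556
LCL = p̄ − 3·√(p̄(1−p̄)/n) = 0.09556 − 3 × 0.04158 = -0.02917 → 0 (negative, so LCL = 0)

0.0000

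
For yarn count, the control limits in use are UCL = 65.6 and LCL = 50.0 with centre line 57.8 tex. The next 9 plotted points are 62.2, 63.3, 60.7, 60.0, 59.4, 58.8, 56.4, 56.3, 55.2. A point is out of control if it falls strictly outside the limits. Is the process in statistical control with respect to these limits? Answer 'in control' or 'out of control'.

All 9 points lie within [50.0, 65.6].

in control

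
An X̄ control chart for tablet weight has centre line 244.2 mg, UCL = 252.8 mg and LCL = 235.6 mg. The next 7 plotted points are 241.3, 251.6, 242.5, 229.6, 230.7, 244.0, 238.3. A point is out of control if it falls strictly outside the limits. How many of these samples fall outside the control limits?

2

Compare each point to [235.6, 252.8]: sample 4 = 229.6 < LCL; sample 5 = 230.7 < LCL.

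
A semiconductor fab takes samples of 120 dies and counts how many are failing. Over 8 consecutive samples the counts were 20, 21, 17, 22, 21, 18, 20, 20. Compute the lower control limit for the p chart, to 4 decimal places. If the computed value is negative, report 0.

p̄ = Σdᵢ / (k·n) = 159 / (8 × 120) = 0.16562
LCL = p̄ − 3·√(p̄(1−p̄)/n) = 0.16562 − 3 × 0.03394 = 0.06382

0.0638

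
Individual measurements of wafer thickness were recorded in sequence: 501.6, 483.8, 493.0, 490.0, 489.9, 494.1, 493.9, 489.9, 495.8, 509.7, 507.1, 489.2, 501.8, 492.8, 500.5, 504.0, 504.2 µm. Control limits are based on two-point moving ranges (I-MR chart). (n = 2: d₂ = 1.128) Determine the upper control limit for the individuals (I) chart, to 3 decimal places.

X̄ = (501.6 + 483.8 + 493.0 + 490.0 + 489.9 + 494.1 + 493.9 + 489.9 + 495.8 + 509.7 + 507.1 + 489.2 + 501.8 + 492.8 + 500.5 + 504.0 + 504.2) / 17 = 496.5471
Moving ranges: 17.8, 9.2, 3.0, 0.1, 4.2, 0.2, 4.0, 5.9, 13.9, 2.6, 17.9, 12.6, 9.0, 7.7, 3.5, 0.2; M̄R̄ = 111.8000 / 16 = 6.9875
UCL = X̄ + 3·M̄R̄/d₂ = 496.5471 + 3 × 6.9875 / 1.128 = 515.1308

515.131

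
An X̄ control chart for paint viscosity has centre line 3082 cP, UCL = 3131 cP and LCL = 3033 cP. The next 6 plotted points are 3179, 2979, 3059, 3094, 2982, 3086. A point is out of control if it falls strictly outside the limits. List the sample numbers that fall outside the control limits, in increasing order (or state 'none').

1, 2, 5

Compare each point to [3033, 3131]: sample 1 = 3179 > UCL; sample 2 = 2979 < LCL; sample 5 = 2982 < LCL.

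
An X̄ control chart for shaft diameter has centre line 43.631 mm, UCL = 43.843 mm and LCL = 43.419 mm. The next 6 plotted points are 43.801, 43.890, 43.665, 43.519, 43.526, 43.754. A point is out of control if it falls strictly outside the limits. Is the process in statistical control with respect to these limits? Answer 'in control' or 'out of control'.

out of control

Compare each point to [43.419, 43.843]: sample 2 = 43.890 > UCL.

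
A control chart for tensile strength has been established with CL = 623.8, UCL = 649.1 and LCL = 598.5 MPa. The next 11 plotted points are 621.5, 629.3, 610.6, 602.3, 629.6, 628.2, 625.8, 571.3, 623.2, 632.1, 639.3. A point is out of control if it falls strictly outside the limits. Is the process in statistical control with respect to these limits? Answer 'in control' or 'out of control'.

out of control

Compare each point to [598.5, 649.1]: sample 8 = 571.3 < LCL.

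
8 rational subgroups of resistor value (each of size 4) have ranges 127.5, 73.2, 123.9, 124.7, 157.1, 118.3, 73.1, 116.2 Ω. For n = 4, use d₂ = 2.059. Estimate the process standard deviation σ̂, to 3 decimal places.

R̄ = (127.5 + 73.2 + 123.9 + 124.7 + 157.1 + 118.3 + 73.1 + 116.2) / 8 = 114.2500
σ̂ = R̄ / d₂ = 114.2500 / 2.059 = 55.4881

55.488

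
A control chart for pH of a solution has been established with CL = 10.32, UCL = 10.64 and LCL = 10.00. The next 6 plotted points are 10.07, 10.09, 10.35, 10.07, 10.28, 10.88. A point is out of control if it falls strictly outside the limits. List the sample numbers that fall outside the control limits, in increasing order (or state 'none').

6

Compare each point to [10.00, 10.64]: sample 6 = 10.88 > UCL.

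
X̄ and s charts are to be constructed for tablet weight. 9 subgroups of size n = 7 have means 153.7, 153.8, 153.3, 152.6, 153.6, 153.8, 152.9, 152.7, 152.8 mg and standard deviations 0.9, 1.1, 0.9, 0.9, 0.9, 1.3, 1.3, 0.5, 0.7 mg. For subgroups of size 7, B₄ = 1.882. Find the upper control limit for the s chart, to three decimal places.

s̄ = (0.9 + 1.1 + 0.9 + 0.9 + 0.9 + 1.3 + 1.3 + 0.5 + 0.7) / 9 = 0.9444
UCL_s = B₄·s̄ = 1.882 × 0.9444 = 1.7774

1.777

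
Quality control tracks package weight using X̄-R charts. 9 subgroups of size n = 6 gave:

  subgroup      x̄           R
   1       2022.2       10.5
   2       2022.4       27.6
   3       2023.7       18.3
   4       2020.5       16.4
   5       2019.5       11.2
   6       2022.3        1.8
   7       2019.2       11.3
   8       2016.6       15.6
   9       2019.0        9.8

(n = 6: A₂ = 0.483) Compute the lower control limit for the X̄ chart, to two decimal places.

X̄̄ = (2022.2 + 2022.4 + 2023.7 + 2020.5 + 2019.5 + 2022.3 + 2019.2 + 2016.6 + 2019.0) / 9 = 18185.4000 / 9 = 2020.6000
R̄ = (10.5 + 27.6 + 18.3 + 16.4 + 11.2 + 1.8 + 11.3 + 15.6 + 9.8) / 9 = 122.5000 / 9 = 13.6111
LCL = X̄̄ − A₂·R̄ = 2020.6000 − 0.483 × 13.6111 = 2014.0258

2014.03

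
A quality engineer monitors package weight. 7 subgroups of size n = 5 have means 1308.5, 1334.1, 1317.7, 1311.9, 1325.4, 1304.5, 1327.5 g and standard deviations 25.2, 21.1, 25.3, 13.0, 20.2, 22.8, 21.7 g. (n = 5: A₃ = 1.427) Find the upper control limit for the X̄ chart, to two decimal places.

1348.95

X̄̄ = (1308.5 + 1334.1 + 1317.7 + 1311.9 + 1325.4 + 1304.5 + 1327.5) / 7 = 1318.5143
s̄ = (25.2 + 21.1 + 25.3 + 13.0 + 20.2 + 22.8 + 21.7) / 7 = 21.3286
UCL = X̄̄ + A₃·s̄ = 1318.5143 + 1.427 × 21.3286 = 1348.9502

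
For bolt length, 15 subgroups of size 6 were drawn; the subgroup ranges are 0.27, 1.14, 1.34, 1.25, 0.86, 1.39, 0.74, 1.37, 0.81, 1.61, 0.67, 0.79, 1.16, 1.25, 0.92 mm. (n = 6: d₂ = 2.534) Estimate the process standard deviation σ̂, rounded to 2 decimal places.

R̄ = (0.27 + 1.14 + 1.34 + 1.25 + 0.86 + 1.39 + 0.74 + 1.37 + 0.81 + 1.61 + 0.67 + 0.79 + 1.16 + 1.25 + 0.92) / 15 = 1.0380
σ̂ = R̄ / d₂ = 1.0380 / 2.534 = 0.4096

0.41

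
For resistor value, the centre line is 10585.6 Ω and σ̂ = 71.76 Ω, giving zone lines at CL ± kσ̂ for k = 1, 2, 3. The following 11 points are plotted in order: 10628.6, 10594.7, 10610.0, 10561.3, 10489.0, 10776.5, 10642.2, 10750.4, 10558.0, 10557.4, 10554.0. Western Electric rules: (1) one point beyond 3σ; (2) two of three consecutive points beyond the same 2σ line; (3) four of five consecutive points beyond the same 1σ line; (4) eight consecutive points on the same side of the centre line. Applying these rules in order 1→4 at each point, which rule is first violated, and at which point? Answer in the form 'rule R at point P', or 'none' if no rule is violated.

rule 2 at point 8

Zone of each point (C = within 1σ̂, B = 1σ̂–2σ̂, A = 2σ̂–3σ̂, * = beyond 3σ̂; sign = side of CL): 1:+C, 2:+C, 3:+C, 4:-C, 5:-B, 6:+A, 7:+C, 8:+A, 9:-C, 10:-C, 11:-C
Rule 2 (two of three consecutive points beyond the same 2σ limit) is satisfied at point 8.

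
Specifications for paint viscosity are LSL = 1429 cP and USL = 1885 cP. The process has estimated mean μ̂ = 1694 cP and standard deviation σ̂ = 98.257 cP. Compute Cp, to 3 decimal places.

Cp = (USL − LSL) / (6σ̂) = (1885 − 1429) / (6 × 98.257) = 456.0000 / 589.5420 = 0.7735

0.773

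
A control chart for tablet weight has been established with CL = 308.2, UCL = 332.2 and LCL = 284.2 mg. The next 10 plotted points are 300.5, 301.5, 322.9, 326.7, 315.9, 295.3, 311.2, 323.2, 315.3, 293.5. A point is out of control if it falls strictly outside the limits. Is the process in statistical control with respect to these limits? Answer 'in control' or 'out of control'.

in control

All 10 points lie within [284.2, 332.2].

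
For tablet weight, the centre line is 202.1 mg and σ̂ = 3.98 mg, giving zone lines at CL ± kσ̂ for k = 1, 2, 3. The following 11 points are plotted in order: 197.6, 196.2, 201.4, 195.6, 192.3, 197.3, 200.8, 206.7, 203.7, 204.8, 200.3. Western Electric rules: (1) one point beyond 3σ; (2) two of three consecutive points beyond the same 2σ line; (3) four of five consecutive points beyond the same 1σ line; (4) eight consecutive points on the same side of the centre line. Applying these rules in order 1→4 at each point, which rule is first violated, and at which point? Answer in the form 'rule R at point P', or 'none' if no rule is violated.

Zone of each point (C = within 1σ̂, B = 1σ̂–2σ̂, A = 2σ̂–3σ̂, * = beyond 3σ̂; sign = side of CL): 1:-B, 2:-B, 3:-C, 4:-B, 5:-A, 6:-B, 7:-C, 8:+B, 9:+C, 10:+C, 11:-C
Rule 3 (four of five consecutive points beyond the same 1σ limit) is satisfied at point 5.

rule 3 at point 5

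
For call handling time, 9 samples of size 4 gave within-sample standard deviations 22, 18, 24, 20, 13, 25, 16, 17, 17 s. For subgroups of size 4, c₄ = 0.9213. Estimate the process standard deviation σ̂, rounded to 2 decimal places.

20.74

s̄ = (22 + 18 + 24 + 20 + 13 + 25 + 16 + 17 + 17) / 9 = 19.1111
σ̂ = s̄ / c₄ = 19.1111 / 0.9213 = 20.7436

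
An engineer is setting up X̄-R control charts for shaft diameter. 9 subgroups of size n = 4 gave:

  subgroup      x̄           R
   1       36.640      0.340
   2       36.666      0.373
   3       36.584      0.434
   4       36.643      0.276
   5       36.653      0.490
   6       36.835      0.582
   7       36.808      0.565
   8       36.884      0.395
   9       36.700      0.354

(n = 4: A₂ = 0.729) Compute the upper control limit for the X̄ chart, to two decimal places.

37.02

X̄̄ = (36.640 + 36.666 + 36.584 + 36.643 + 36.653 + 36.835 + 36.808 + 36.884 + 36.700) / 9 = 330.4130 / 9 = 36.7126
R̄ = (0.340 + 0.373 + 0.434 + 0.276 + 0.490 + 0.582 + 0.565 + 0.395 + 0.354) / 9 = 3.8090 / 9 = 0.4232
UCL = X̄̄ + A₂·R̄ = 36.7126 + 0.729 × 0.4232 = 37.0211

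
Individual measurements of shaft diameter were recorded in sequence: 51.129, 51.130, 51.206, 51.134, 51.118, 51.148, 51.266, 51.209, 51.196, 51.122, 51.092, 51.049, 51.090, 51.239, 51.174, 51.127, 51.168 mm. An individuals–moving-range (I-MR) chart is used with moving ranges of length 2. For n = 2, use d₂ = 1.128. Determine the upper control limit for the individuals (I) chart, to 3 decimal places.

51.298

X̄ = (51.129 + 51.130 + 51.206 + 51.134 + 51.118 + 51.148 + 51.266 + 51.209 + 51.196 + 51.122 + 51.092 + 51.049 + 51.090 + 51.239 + 51.174 + 51.127 + 51.168) / 17 = 51.1528
Moving ranges: 0.001, 0.076, 0.072, 0.016, 0.030, 0.118, 0.057, 0.013, 0.074, 0.030, 0.043, 0.041, 0.149, 0.065, 0.047, 0.041; M̄R̄ = 0.8730 / 16 = 0.0546
UCL = X̄ + 3·M̄R̄/d₂ = 51.1528 + 3 × 0.0546 / 1.128 = 51.2979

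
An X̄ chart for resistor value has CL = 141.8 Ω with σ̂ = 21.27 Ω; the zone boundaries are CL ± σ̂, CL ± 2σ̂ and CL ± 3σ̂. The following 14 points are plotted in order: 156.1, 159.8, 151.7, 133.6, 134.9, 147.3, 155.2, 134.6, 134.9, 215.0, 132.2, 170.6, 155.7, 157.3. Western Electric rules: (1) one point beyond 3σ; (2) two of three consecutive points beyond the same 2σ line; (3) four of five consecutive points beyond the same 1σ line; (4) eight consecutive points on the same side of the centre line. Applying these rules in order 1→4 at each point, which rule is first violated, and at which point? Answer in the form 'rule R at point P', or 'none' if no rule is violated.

rule 1 at point 10

Zone of each point (C = within 1σ̂, B = 1σ̂–2σ̂, A = 2σ̂–3σ̂, * = beyond 3σ̂; sign = side of CL): 1:+C, 2:+C, 3:+C, 4:-C, 5:-C, 6:+C, 7:+C, 8:-C, 9:-C, 10:+*, 11:-C, 12:+B, 13:+C, 14:+C
Rule 1 (one point beyond the 3σ limits) is satisfied at point 10.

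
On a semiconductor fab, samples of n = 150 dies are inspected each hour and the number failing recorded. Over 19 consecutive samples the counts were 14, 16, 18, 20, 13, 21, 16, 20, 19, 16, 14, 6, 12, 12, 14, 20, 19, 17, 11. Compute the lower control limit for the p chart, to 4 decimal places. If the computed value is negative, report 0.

0.0296

p̄ = Σdᵢ / (k·n) = 298 / (19 × 150) = 0.10456
LCL = p̄ − 3·√(p̄(1−p̄)/n) = 0.10456 − 3 × 0.02498 = 0.02961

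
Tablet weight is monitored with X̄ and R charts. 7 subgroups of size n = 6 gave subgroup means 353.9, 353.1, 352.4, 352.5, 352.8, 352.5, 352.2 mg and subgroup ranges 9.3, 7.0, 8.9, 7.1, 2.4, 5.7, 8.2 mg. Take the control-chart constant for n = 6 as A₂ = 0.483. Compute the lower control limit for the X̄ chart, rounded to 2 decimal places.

349.42

X̄̄ = (353.9 + 353.1 + 352.4 + 352.5 + 352.8 + 352.5 + 352.2) / 7 = 2469.4000 / 7 = 352.7714
R̄ = (9.3 + 7.0 + 8.9 + 7.1 + 2.4 + 5.7 + 8.2) / 7 = 48.6000 / 7 = 6.9429
LCL = X̄̄ − A₂·R̄ = 352.7714 − 0.483 × 6.9429 = 349.4180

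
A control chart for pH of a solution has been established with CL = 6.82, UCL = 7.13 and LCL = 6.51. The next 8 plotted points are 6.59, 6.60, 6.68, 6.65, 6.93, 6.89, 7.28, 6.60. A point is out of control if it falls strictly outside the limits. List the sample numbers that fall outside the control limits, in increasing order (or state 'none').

7

Compare each point to [6.51, 7.13]: sample 7 = 7.28 > UCL.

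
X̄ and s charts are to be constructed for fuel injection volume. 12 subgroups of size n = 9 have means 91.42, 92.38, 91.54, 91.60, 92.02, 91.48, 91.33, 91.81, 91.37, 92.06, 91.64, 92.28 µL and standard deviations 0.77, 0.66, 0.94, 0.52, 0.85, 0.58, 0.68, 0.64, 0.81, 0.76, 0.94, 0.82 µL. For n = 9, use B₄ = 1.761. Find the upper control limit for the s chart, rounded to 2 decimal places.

s̄ = (0.77 + 0.66 + 0.94 + 0.52 + 0.85 + 0.58 + 0.68 + 0.64 + 0.81 + 0.76 + 0.94 + 0.82) / 12 = 0.7475
UCL_s = B₄·s̄ = 1.761 × 0.7475 = 1.3163

1.32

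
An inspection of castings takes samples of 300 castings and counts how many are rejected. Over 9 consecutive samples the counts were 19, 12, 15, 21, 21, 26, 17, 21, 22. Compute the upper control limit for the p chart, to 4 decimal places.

0.1070

p̄ = Σdᵢ / (k·n) = 174 / (9 × 300) = 0.06444
UCL = p̄ + 3·√(p̄(1−p̄)/n) = 0.06444 + 3 × √(0.06444×0.93556/300) = 0.06444 + 3 × 0.01418 = 0.10697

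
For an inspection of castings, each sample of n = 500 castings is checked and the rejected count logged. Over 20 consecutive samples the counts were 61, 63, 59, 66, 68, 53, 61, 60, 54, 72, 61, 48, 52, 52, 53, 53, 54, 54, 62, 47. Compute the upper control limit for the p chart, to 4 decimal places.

0.1581

p̄ = Σdᵢ / (k·n) = 1153 / (20 × 500) = 0.11530
UCL = p̄ + 3·√(p̄(1−p̄)/n) = 0.11530 + 3 × √(0.11530×0.88470/500) = 0.11530 + 3 × 0.01428 = 0.15815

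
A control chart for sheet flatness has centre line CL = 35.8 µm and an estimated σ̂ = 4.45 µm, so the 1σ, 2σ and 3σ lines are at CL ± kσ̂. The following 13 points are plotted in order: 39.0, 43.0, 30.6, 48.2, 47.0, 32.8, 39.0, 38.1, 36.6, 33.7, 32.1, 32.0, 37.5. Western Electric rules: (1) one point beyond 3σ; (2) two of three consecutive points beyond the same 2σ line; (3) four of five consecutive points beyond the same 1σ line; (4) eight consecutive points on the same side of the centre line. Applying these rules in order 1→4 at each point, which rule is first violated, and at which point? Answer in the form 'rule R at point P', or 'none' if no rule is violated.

Zone of each point (C = within 1σ̂, B = 1σ̂–2σ̂, A = 2σ̂–3σ̂, * = beyond 3σ̂; sign = side of CL): 1:+C, 2:+B, 3:-B, 4:+A, 5:+A, 6:-C, 7:+C, 8:+C, 9:+C, 10:-C, 11:-C, 12:-C, 13:+C
Rule 2 (two of three consecutive points beyond the same 2σ limit) is satisfied at point 5.

rule 2 at point 5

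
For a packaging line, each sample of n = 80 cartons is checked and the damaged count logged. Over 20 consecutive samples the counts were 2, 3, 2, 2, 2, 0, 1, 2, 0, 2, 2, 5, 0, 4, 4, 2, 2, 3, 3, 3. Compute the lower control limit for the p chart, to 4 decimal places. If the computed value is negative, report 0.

p̄ = Σdᵢ / (k·n) = 44 / (20 × 80) = 0.02750
LCL = p̄ − 3·√(p̄(1−p̄)/n) = 0.02750 − 3 × 0.01828 = -0.02735 → 0 (negative, so LCL = 0)

0.0000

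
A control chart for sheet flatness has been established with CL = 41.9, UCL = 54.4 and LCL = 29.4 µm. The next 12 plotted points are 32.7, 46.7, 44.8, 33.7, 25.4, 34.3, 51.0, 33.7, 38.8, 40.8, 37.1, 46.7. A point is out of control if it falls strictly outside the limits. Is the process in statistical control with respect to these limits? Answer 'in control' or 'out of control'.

Compare each point to [29.4, 54.4]: sample 5 = 25.4 < LCL.

out of control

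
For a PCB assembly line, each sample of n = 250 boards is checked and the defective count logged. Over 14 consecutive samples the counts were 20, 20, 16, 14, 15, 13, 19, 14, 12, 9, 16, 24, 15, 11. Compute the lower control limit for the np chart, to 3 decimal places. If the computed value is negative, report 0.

4.108

p̄ = Σdᵢ / (k·n) = 218 / (14 × 250) = 0.06229
LCL = np̄ − 3·√(np̄(1−p̄)) = 15.5714 − 3 × 3.8212 = 4.1078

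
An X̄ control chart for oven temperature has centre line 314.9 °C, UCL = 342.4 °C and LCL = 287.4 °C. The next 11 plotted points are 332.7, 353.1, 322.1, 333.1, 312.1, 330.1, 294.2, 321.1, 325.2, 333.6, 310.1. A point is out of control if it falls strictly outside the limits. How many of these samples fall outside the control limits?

Compare each point to [287.4, 342.4]: sample 2 = 353.1 > UCL.

1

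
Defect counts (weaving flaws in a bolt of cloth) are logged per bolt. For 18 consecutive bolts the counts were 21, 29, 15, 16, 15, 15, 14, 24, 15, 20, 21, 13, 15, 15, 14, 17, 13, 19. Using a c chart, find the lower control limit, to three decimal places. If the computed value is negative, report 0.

4.808

c̄ = (21 + 29 + 15 + 16 + 15 + 15 + 14 + 24 + 15 + 20 + 21 + 13 + 15 + 15 + 14 + 17 + 13 + 19) / 18 = 311 / 18 = 17.2778
LCL = c̄ − 3√c̄ = 17.2778 − 3 × 4.1567 = 4.8078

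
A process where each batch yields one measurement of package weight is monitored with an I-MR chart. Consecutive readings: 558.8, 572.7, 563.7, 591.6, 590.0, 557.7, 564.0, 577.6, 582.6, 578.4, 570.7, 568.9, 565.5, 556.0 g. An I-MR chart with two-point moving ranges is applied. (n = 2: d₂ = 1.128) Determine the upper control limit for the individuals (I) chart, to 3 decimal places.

X̄ = (558.8 + 572.7 + 563.7 + 591.6 + 590.0 + 557.7 + 564.0 + 577.6 + 582.6 + 578.4 + 570.7 + 568.9 + 565.5 + 556.0) / 14 = 571.3000
Moving ranges: 13.9, 9.0, 27.9, 1.6, 32.3, 6.3, 13.6, 5.0, 4.2, 7.7, 1.8, 3.4, 9.5; M̄R̄ = 136.2000 / 13 = 10.4769
UCL = X̄ + 3·M̄R̄/d₂ = 571.3000 + 3 × 10.4769 / 1.128 = 599.1642

599.164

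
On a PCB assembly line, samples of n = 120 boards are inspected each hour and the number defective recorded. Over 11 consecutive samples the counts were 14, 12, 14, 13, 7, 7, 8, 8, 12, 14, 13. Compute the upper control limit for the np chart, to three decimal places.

p̄ = Σdᵢ / (k·n) = 122 / (11 × 120) = 0.09242
UCL = np̄ + 3·√(np̄(1−p̄)) = 11.0909 + 3 × √(11.0909×0.90758) = 11.0909 + 3 × 3.1727 = 20.6089

20.609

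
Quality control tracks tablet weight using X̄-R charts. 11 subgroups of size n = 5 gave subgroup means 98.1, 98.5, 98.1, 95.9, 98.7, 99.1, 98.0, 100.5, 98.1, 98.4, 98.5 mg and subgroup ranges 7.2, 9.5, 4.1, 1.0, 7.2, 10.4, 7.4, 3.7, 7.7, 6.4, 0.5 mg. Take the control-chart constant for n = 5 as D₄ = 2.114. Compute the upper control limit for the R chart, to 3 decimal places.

R̄ = (7.2 + 9.5 + 4.1 + 1.0 + 7.2 + 10.4 + 7.4 + 3.7 + 7.7 + 6.4 + 0.5) / 11 = 65.1000 / 11 = 5.9182
UCL_R = D₄·R̄ = 2.114 × 5.9182 = 12.5110

12.511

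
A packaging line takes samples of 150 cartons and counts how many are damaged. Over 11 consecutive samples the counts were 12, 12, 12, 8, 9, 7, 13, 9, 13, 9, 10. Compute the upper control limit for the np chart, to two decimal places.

19.68

p̄ = Σdᵢ / (k·n) = 114 / (11 × 150) = 0.06909
UCL = np̄ + 3·√(np̄(1−p̄)) = 10.3636 + 3 × √(10.3636×0.93091) = 10.3636 + 3 × 3.1061 = 19.6818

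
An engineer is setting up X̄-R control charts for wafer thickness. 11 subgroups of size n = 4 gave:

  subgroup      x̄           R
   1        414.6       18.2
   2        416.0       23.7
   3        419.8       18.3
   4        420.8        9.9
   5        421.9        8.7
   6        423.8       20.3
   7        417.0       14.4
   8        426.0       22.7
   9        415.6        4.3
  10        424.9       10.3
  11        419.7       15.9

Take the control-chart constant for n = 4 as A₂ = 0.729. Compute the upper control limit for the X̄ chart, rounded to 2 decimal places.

431.06

X̄̄ = (414.6 + 416.0 + 419.8 + 420.8 + 421.9 + 423.8 + 417.0 + 426.0 + 415.6 + 424.9 + 419.7) / 11 = 4620.1000 / 11 = 420.0091
R̄ = (18.2 + 23.7 + 18.3 + 9.9 + 8.7 + 20.3 + 14.4 + 22.7 + 4.3 + 10.3 + 15.9) / 11 = 166.7000 / 11 = 15.1545
UCL = X̄̄ + A₂·R̄ = 420.0091 + 0.729 × 15.1545 = 431.0568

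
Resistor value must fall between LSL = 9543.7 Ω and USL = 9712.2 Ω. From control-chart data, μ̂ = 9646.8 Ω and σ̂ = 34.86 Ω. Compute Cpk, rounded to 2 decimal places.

0.63

Cpu = (USL − μ̂) / (3σ̂) = (9712.2 − 9646.8) / (3 × 34.86) = 0.6254; Cpl = (μ̂ − LSL) / (3σ̂) = (9646.8 − 9543.7) / (3 × 34.86) = 0.9858; Cpk = min(Cpu, Cpl) = 0.6254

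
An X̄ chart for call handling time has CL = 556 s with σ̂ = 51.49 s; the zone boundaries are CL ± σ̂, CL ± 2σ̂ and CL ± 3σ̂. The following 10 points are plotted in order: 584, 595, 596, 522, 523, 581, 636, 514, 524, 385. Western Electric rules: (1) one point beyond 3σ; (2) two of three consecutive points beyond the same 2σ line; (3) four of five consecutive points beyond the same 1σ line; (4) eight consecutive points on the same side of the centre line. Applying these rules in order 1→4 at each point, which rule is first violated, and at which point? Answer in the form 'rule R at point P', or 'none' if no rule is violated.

rule 1 at point 10

Zone of each point (C = within 1σ̂, B = 1σ̂–2σ̂, A = 2σ̂–3σ̂, * = beyond 3σ̂; sign = side of CL): 1:+C, 2:+C, 3:+C, 4:-C, 5:-C, 6:+C, 7:+B, 8:-C, 9:-C, 10:-*
Rule 1 (one point beyond the 3σ limits) is satisfied at point 10.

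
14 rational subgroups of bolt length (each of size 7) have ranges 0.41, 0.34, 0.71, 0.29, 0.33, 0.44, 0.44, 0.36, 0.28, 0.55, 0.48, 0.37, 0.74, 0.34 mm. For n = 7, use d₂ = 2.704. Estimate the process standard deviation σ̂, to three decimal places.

0.161

R̄ = (0.41 + 0.34 + 0.71 + 0.29 + 0.33 + 0.44 + 0.44 + 0.36 + 0.28 + 0.55 + 0.48 + 0.37 + 0.74 + 0.34) / 14 = 0.4343
σ̂ = R̄ / d₂ = 0.4343 / 2.704 = 0.1606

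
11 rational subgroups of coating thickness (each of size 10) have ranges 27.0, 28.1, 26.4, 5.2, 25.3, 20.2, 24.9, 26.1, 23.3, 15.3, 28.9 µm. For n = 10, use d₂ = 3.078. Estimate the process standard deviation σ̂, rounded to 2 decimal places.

7.40

R̄ = (27.0 + 28.1 + 26.4 + 5.2 + 25.3 + 20.2 + 24.9 + 26.1 + 23.3 + 15.3 + 28.9) / 11 = 22.7909
σ̂ = R̄ / d₂ = 22.7909 / 3.078 = 7.4045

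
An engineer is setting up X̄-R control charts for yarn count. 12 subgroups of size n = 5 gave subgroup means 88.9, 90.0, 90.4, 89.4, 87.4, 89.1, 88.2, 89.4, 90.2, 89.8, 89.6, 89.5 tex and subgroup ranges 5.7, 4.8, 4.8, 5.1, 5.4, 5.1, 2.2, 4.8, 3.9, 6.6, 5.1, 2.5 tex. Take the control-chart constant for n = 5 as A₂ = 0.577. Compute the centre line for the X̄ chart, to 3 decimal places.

X̄̄ = (88.9 + 90.0 + 90.4 + 89.4 + 87.4 + 89.1 + 88.2 + 89.4 + 90.2 + 89.8 + 89.6 + 89.5) / 12 = 1071.9000 / 12 = 89.3250
CL = X̄̄ = 89.3250

89.325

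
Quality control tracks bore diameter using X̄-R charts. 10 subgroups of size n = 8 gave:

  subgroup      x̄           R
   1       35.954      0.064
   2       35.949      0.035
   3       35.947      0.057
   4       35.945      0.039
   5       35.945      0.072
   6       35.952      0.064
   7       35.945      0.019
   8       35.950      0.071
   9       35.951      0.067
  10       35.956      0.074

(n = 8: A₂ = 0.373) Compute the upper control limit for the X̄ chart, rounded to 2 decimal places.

X̄̄ = (35.954 + 35.949 + 35.947 + 35.945 + 35.945 + 35.952 + 35.945 + 35.950 + 35.951 + 35.956) / 10 = 359.4940 / 10 = 35.9494
R̄ = (0.064 + 0.035 + 0.057 + 0.039 + 0.072 + 0.064 + 0.019 + 0.071 + 0.067 + 0.074) / 10 = 0.5620 / 10 = 0.0562
UCL = X̄̄ + A₂·R̄ = 35.9494 + 0.373 × 0.0562 = 35.9704

35.97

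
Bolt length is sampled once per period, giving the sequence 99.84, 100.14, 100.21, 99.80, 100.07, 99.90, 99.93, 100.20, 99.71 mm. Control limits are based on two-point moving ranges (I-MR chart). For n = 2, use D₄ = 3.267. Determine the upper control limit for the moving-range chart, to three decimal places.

0.821

Moving ranges: 0.30, 0.07, 0.41, 0.27, 0.17, 0.03, 0.27, 0.49; M̄R̄ = 2.0100 / 8 = 0.2512
UCL_MR = D₄·M̄R̄ = 3.267 × 0.2512 = 0.8208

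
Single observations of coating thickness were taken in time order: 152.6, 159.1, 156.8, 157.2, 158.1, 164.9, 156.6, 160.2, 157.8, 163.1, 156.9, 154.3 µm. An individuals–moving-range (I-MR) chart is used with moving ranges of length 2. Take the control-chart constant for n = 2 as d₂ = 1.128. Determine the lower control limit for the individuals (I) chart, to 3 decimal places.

147.181

X̄ = (152.6 + 159.1 + 156.8 + 157.2 + 158.1 + 164.9 + 156.6 + 160.2 + 157.8 + 163.1 + 156.9 + 154.3) / 12 = 158.1333
Moving ranges: 6.5, 2.3, 0.4, 0.9, 6.8, 8.3, 3.6, 2.4, 5.3, 6.2, 2.6; M̄R̄ = 45.3000 / 11 = 4.1182
LCL = X̄ − 3·M̄R̄/d₂ = 158.1333 − 3 × 4.1182 / 1.128 = 147.1807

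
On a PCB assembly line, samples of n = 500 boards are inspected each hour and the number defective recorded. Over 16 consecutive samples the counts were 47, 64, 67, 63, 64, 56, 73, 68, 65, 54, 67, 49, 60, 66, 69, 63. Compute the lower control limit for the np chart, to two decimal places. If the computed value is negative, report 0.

p̄ = Σdᵢ / (k·n) = 995 / (16 × 500) = 0.12437
LCL = np̄ − 3·√(np̄(1−p̄)) = 62.1875 − 3 × 7.3792 = 40.0498

40.05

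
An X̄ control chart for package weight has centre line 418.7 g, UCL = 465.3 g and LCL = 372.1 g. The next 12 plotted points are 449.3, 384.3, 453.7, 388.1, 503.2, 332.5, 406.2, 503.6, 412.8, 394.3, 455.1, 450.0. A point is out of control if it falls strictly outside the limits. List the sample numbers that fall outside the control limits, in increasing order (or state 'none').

Compare each point to [372.1, 465.3]: sample 5 = 503.2 > UCL; sample 6 = 332.5 < LCL; sample 8 = 503.6 > UCL.

5, 6, 8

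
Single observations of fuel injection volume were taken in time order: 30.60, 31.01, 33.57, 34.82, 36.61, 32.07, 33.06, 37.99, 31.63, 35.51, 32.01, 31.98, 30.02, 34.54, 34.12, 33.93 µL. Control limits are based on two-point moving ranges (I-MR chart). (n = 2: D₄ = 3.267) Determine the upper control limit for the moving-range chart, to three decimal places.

8.130

Moving ranges: 0.41, 2.56, 1.25, 1.79, 4.54, 0.99, 4.93, 6.36, 3.88, 3.50, 0.03, 1.96, 4.52, 0.42, 0.19; M̄R̄ = 37.3300 / 15 = 2.4887
UCL_MR = D₄·M̄R̄ = 3.267 × 2.4887 = 8.1305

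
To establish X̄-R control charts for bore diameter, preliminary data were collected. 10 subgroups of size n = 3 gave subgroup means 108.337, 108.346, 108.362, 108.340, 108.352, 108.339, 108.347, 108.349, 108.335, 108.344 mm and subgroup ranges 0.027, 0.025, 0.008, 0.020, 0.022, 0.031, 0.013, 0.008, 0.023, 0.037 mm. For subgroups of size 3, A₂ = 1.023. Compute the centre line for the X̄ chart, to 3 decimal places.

108.345

X̄̄ = (108.337 + 108.346 + 108.362 + 108.340 + 108.352 + 108.339 + 108.347 + 108.349 + 108.335 + 108.344) / 10 = 1083.4510 / 10 = 108.3451
CL = X̄̄ = 108.3451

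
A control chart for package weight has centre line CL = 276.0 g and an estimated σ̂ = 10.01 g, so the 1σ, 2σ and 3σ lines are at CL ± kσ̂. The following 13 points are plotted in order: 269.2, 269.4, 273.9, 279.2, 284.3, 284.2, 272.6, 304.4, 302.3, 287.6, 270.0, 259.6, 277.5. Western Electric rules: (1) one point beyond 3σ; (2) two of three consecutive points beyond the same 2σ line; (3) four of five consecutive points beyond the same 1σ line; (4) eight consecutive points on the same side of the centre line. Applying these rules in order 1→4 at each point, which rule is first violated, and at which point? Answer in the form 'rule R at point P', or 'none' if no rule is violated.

rule 2 at point 9

Zone of each point (C = within 1σ̂, B = 1σ̂–2σ̂, A = 2σ̂–3σ̂, * = beyond 3σ̂; sign = side of CL): 1:-C, 2:-C, 3:-C, 4:+C, 5:+C, 6:+C, 7:-C, 8:+A, 9:+A, 10:+B, 11:-C, 12:-B, 13:+C
Rule 2 (two of three consecutive points beyond the same 2σ limit) is satisfied at point 9.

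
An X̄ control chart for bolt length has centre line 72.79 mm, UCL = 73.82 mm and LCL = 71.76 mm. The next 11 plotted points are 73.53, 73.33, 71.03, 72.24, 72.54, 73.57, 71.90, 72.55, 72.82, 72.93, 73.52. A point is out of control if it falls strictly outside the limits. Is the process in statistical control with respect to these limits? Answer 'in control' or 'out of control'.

Compare each point to [71.76, 73.82]: sample 3 = 71.03 < LCL.

out of control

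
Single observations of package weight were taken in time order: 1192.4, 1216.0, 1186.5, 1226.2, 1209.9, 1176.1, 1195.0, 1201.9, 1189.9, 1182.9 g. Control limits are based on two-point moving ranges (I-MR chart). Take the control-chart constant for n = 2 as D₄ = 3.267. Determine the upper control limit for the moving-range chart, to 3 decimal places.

68.135

Moving ranges: 23.6, 29.5, 39.7, 16.3, 33.8, 18.9, 6.9, 12.0, 7.0; M̄R̄ = 187.7000 / 9 = 20.8556
UCL_MR = D₄·M̄R̄ = 3.267 × 20.8556 = 68.1351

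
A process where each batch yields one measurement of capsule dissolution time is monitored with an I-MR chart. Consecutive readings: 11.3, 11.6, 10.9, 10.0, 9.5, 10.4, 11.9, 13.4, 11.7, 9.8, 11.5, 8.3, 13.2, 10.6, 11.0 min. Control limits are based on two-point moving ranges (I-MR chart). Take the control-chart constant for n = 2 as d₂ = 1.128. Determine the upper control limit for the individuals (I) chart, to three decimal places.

X̄ = (11.3 + 11.6 + 10.9 + 10.0 + 9.5 + 10.4 + 11.9 + 13.4 + 11.7 + 9.8 + 11.5 + 8.3 + 13.2 + 10.6 + 11.0) / 15 = 11.0067
Moving ranges: 0.3, 0.7, 0.9, 0.5, 0.9, 1.5, 1.5, 1.7, 1.9, 1.7, 3.2, 4.9, 2.6, 0.4; M̄R̄ = 22.7000 / 14 = 1.6214
UCL = X̄ + 3·M̄R̄/d₂ = 11.0067 + 3 × 1.6214 / 1.128 = 15.3190

15.319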